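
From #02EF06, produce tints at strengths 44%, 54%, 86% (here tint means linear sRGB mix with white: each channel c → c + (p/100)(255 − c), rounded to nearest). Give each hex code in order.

#71F674, #8BF88C, #DCFDDC

#02EF06 is rgb(2, 239, 6).
44%: (2 + 111.32 = 113.32→113, 239 + 7.04 = 246.04→246, 6 + 109.56 = 115.56→116) → #71F674
54%: (2 + 136.62 = 138.62→139, 239 + 8.64 = 247.64→248, 6 + 134.46 = 140.46→140) → #8BF88C
86%: (2 + 217.58 = 219.58→220, 239 + 13.76 = 252.76→253, 6 + 214.14 = 220.14→220) → #DCFDDC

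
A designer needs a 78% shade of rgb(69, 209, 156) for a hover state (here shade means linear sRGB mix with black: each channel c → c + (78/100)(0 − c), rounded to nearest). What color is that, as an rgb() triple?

rgb(15, 46, 34)

A 78% shade moves each channel 78% toward 0:
  R: 69 − 53.82 = 15.18 → 15
  G: 209 − 163.02 = 45.98 → 46
  B: 156 + 0.78×(0−156) = 156 − 121.68 = 34.32 → 34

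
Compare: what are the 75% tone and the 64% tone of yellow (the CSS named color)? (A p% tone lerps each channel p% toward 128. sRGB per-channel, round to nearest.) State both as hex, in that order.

#a0a060, #aeae52

CSS yellow is rgb(255, 255, 0).
75% tone:
  R: 255 + 0.75×(128−255) = 255 − 95.25 = 159.75 → 160
  G: 255 − 95.25 = 159.75 → 160
  B: 0 + 0.75×(128−0) = 0 + 96 = 96 → 96
  → #a0a060
64% tone:
  R: 255 − 81.28 = 173.72 → 174
  G: 255 + 0.64×(128−255) = 255 − 81.28 = 173.72 → 174
  B: 0 + 0.64×(128−0) = 0 + 81.92 = 81.92 → 82
  → #aeae52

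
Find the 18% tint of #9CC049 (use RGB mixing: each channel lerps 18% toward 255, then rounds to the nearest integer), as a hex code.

#AECB6A

#9CC049 is rgb(156, 192, 73).
An 18% tint moves each channel 18% toward 255:
  R: 156 + 17.82 = 173.82 → 174
  G: 192 + 0.18×(255−192) = 192 + 11.34 = 203.34 → 203
  B: 73 + 32.76 = 105.76 → 106
rgb(174, 203, 106) = #AECB6A.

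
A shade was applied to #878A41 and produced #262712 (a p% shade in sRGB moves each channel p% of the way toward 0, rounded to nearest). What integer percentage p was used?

#878A41 is rgb(135, 138, 65); #262712 is rgb(38, 39, 18).
On the G channel (widest range): 39 ≈ 138 + (p/100)(0 − 138), so p ≈ 100×(39 − 138)/(0 − 138) = -9900/-138 = 71.74.
p = 72 reproduces all three channels after rounding.

72%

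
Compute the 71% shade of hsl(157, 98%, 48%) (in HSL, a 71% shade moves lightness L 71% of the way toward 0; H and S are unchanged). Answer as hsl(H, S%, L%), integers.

hsl(157, 98%, 14%)

L moves 71% from 48 toward 0: 48 − 34.08 = 13.92 → 14.
H and S are unchanged.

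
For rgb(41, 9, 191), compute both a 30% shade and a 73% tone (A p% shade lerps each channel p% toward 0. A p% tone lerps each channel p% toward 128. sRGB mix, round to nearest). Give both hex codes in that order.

#1D0686, #696091

30% shade:
  R: 41 − 12.3 = 28.7 → 29
  G: 9 − 2.7 = 6.3 → 6
  B: 191 + 0.3×(0−191) = 191 − 57.3 = 133.7 → 134
  → #1D0686
73% tone:
  R: 41 + 0.73×(128−41) = 41 + 63.51 = 104.51 → 105
  G: 9 + 0.73×(128−9) = 9 + 86.87 = 95.87 → 96
  B: 191 − 45.99 = 145.01 → 145
  → #696091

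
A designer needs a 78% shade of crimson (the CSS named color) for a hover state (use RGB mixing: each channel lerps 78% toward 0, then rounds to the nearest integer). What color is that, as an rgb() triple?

CSS crimson is rgb(220, 20, 60).
A 78% shade moves each channel 78% toward 0:
  R: 220 − 171.6 = 48.4 → 48
  G: 20 + 0.78×(0−20) = 20 − 15.6 = 4.4 → 4
  B: 60 − 46.8 = 13.2 → 13

rgb(48, 4, 13)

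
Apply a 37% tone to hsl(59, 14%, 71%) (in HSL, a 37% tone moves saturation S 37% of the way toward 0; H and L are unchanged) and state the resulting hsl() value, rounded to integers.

S moves 37% from 14 toward 0: 14 − 5.18 = 8.82 → 9.
H and L are unchanged.

hsl(59, 9%, 71%)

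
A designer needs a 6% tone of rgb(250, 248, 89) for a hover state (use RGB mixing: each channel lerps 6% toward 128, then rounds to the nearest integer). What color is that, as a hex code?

A 6% tone moves each channel 6% toward 128:
  R: 250 + 0.06×(128−250) = 250 − 7.32 = 242.68 → 243
  G: 248 − 7.2 = 240.8 → 241
  B: 89 + 0.06×(128−89) = 89 + 2.34 = 91.34 → 91
rgb(243, 241, 91) = #F3F15B.

#F3F15B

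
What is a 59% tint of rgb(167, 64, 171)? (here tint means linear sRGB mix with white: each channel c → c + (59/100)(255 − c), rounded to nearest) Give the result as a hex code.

A 59% tint moves each channel 59% toward 255:
  R: 167 + 0.59×(255−167) = 167 + 51.92 = 218.92 → 219
  G: 64 + 0.59×(255−64) = 64 + 112.69 = 176.69 → 177
  B: 171 + 49.56 = 220.56 → 221
rgb(219, 177, 221) = #DBB1DD.

#DBB1DD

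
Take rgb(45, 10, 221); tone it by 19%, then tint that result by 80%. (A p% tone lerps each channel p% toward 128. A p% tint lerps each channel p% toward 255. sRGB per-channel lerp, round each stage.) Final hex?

Lerp each channel 19% toward 128:
  R: 45 + 15.77 = 60.77 → 61
  G: 10 + 22.42 = 32.42 → 32
  B: 221 − 17.67 = 203.33 → 203
After the tone: rgb(61, 32, 203) = #3d20cb.
An 80% tint moves each channel 80% toward 255:
  R: 61 + 0.8×(255−61) = 61 + 155.2 = 216.2 → 216
  G: 32 + 0.8×(255−32) = 32 + 178.4 = 210.4 → 210
  B: 203 + 41.6 = 244.6 → 245
rgb(216, 210, 245) = #d8d2f5.

#d8d2f5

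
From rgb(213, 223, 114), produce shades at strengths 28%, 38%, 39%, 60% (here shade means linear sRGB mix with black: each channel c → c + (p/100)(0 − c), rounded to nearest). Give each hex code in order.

#99A152, #848A47, #828846, #55592E

28%: (213 − 59.64 = 153.36→153, 223 − 62.44 = 160.56→161, 114 − 31.92 = 82.08→82) → #99A152
38%: (213 − 80.94 = 132.06→132, 223 − 84.74 = 138.26→138, 114 − 43.32 = 70.68→71) → #848A47
39%: (213 − 83.07 = 129.93→130, 223 − 86.97 = 136.03→136, 114 − 44.46 = 69.54→70) → #828846
60%: (213 − 127.8 = 85.2→85, 223 − 133.8 = 89.2→89, 114 − 68.4 = 45.6→46) → #55592E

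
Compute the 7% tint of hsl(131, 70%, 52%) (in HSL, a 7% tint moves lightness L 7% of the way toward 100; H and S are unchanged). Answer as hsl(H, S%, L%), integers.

hsl(131, 70%, 55%)

L moves 7% from 52 toward 100: 52 + 3.36 = 55.36 → 55.
H and S are unchanged.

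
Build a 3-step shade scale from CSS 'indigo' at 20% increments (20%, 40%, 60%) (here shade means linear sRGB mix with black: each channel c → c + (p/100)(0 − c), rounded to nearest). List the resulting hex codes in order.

CSS indigo is rgb(75, 0, 130).
20%: (75 − 15 = 60→60, 0→0, 130 − 26 = 104→104) → #3C0068
40%: (75 − 30 = 45→45, 0→0, 130 − 52 = 78→78) → #2D004E
60%: (75 − 45 = 30→30, 0→0, 130 − 78 = 52→52) → #1E0034

#3C0068, #2D004E, #1E0034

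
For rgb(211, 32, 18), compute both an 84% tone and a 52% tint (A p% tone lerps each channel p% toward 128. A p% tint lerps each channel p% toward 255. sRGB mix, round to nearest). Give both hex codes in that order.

84% tone:
  R: 211 + 0.84×(128−211) = 211 − 69.72 = 141.28 → 141
  G: 32 + 0.84×(128−32) = 32 + 80.64 = 112.64 → 113
  B: 18 + 0.84×(128−18) = 18 + 92.4 = 110.4 → 110
  → #8d716e
52% tint:
  R: 211 + 0.52×(255−211) = 211 + 22.88 = 233.88 → 234
  G: 32 + 115.96 = 147.96 → 148
  B: 18 + 0.52×(255−18) = 18 + 123.24 = 141.24 → 141
  → #ea948d

#8d716e, #ea948d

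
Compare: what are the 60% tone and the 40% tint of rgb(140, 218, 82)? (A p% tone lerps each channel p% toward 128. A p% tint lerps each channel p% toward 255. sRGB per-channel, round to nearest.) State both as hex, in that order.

60% tone:
  R: 140 − 7.2 = 132.8 → 133
  G: 218 − 54 = 164 → 164
  B: 82 + 0.6×(128−82) = 82 + 27.6 = 109.6 → 110
  → #85A46E
40% tint:
  R: 140 + 0.4×(255−140) = 140 + 46 = 186 → 186
  G: 218 + 14.8 = 232.8 → 233
  B: 82 + 0.4×(255−82) = 82 + 69.2 = 151.2 → 151
  → #BAE997

#85A46E, #BAE997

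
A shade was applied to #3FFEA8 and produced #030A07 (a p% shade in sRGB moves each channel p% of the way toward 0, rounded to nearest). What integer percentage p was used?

#3FFEA8 is rgb(63, 254, 168); #030A07 is rgb(3, 10, 7).
On the G channel (widest range): 10 ≈ 254 + (p/100)(0 − 254), so p ≈ 100×(10 − 254)/(0 − 254) = -24400/-254 = 96.06.
p = 96 reproduces all three channels after rounding.

96%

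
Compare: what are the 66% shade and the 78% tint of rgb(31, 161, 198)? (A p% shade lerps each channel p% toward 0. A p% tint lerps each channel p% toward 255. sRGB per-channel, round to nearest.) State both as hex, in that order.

66% shade:
  R: 31 − 20.46 = 10.54 → 11
  G: 161 + 0.66×(0−161) = 161 − 106.26 = 54.74 → 55
  B: 198 − 130.68 = 67.32 → 67
  → #0B3743
78% tint:
  R: 31 + 174.72 = 205.72 → 206
  G: 161 + 0.78×(255−161) = 161 + 73.32 = 234.32 → 234
  B: 198 + 44.46 = 242.46 → 242
  → #CEEAF2

#0B3743, #CEEAF2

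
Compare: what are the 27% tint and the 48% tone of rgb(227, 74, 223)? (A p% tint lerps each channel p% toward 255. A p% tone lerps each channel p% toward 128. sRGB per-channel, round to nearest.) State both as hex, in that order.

27% tint:
  R: 227 + 7.56 = 234.56 → 235
  G: 74 + 0.27×(255−74) = 74 + 48.87 = 122.87 → 123
  B: 223 + 0.27×(255−223) = 223 + 8.64 = 231.64 → 232
  → #EB7BE8
48% tone:
  R: 227 + 0.48×(128−227) = 227 − 47.52 = 179.48 → 179
  G: 74 + 25.92 = 99.92 → 100
  B: 223 − 45.6 = 177.4 → 177
  → #B364B1

#EB7BE8, #B364B1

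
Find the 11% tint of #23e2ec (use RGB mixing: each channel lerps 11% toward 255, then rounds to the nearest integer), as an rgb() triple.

#23e2ec is rgb(35, 226, 236).
An 11% tint moves each channel 11% toward 255:
  R: 35 + 24.2 = 59.2 → 59
  G: 226 + 0.11×(255−226) = 226 + 3.19 = 229.19 → 229
  B: 236 + 0.11×(255−236) = 236 + 2.09 = 238.09 → 238

rgb(59, 229, 238)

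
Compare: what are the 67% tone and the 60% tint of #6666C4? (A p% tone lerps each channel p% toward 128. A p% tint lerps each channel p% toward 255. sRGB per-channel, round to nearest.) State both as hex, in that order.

#6666C4 is rgb(102, 102, 196).
67% tone:
  R: 102 + 17.42 = 119.42 → 119
  G: 102 + 17.42 = 119.42 → 119
  B: 196 − 45.56 = 150.44 → 150
  → #777796
60% tint:
  R: 102 + 0.6×(255−102) = 102 + 91.8 = 193.8 → 194
  G: 102 + 91.8 = 193.8 → 194
  B: 196 + 0.6×(255−196) = 196 + 35.4 = 231.4 → 231
  → #C2C2E7

#777796, #C2C2E7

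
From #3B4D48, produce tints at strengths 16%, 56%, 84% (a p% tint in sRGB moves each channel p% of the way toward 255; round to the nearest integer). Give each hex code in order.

#5A6965, #A9B1AE, #E0E3E2

#3B4D48 is rgb(59, 77, 72).
16%: (59 + 31.36 = 90.36→90, 77 + 28.48 = 105.48→105, 72 + 29.28 = 101.28→101) → #5A6965
56%: (59 + 109.76 = 168.76→169, 77 + 99.68 = 176.68→177, 72 + 102.48 = 174.48→174) → #A9B1AE
84%: (59 + 164.64 = 223.64→224, 77 + 149.52 = 226.52→227, 72 + 153.72 = 225.72→226) → #E0E3E2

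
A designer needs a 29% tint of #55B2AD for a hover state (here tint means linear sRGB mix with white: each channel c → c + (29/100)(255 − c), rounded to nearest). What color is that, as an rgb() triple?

#55B2AD is rgb(85, 178, 173).
Lerp each channel 29% toward 255:
  R: 85 + 49.3 = 134.3 → 134
  G: 178 + 22.33 = 200.33 → 200
  B: 173 + 0.29×(255−173) = 173 + 23.78 = 196.78 → 197

rgb(134, 200, 197)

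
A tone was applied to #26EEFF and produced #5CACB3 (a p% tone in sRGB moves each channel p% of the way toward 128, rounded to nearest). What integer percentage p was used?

#26EEFF is rgb(38, 238, 255); #5CACB3 is rgb(92, 172, 179).
On the B channel (widest range): 179 ≈ 255 + (p/100)(128 − 255), so p ≈ 100×(179 − 255)/(128 − 255) = -7600/-127 = 59.84.
p = 60 reproduces all three channels after rounding.

60%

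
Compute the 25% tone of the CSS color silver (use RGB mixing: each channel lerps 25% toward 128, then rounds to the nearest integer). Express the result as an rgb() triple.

rgb(176, 176, 176)

CSS silver is rgb(192, 192, 192).
A 25% tone moves each channel 25% toward 128:
  R: 192 + 0.25×(128−192) = 192 − 16 = 176 → 176
  G: 192 + 0.25×(128−192) = 192 − 16 = 176 → 176
  B: 192 − 16 = 176 → 176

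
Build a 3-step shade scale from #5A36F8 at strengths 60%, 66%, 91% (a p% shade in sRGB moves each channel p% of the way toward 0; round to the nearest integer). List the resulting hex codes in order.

#241663, #1F1254, #080516

#5A36F8 is rgb(90, 54, 248).
60%: (90 − 54 = 36→36, 54 − 32.4 = 21.6→22, 248 − 148.8 = 99.2→99) → #241663
66%: (90 − 59.4 = 30.6→31, 54 − 35.64 = 18.36→18, 248 − 163.68 = 84.32→84) → #1F1254
91%: (90 − 81.9 = 8.1→8, 54 − 49.14 = 4.86→5, 248 − 225.68 = 22.32→22) → #080516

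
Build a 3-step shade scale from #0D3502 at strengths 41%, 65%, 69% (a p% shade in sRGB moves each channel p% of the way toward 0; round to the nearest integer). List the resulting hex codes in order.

#0D3502 is rgb(13, 53, 2).
41%: (13 − 5.33 = 7.67→8, 53 − 21.73 = 31.27→31, 2 − 0.82 = 1.18→1) → #081F01
65%: (13 − 8.45 = 4.55→5, 53 − 34.45 = 18.55→19, 2 − 1.3 = 0.7→1) → #051301
69%: (13 − 8.97 = 4.03→4, 53 − 36.57 = 16.43→16, 2 − 1.38 = 0.62→1) → #041001

#081F01, #051301, #041001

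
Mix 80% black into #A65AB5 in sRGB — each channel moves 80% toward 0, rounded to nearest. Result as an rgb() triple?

#A65AB5 is rgb(166, 90, 181).
An 80% shade moves each channel 80% toward 0:
  R: 166 + 0.8×(0−166) = 166 − 132.8 = 33.2 → 33
  G: 90 + 0.8×(0−90) = 90 − 72 = 18 → 18
  B: 181 − 144.8 = 36.2 → 36

rgb(33, 18, 36)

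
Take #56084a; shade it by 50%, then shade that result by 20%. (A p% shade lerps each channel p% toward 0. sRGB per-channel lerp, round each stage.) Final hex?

#22031e

#56084a is rgb(86, 8, 74).
Lerp each channel 50% toward 0:
  R: 86 + 0.5×(0−86) = 86 − 43 = 43 → 43
  G: 8 + 0.5×(0−8) = 8 − 4 = 4 → 4
  B: 74 + 0.5×(0−74) = 74 − 37 = 37 → 37
After the shade: rgb(43, 4, 37) = #2b0425.
Lerp each channel 20% toward 0:
  R: 43 + 0.2×(0−43) = 43 − 8.6 = 34.4 → 34
  G: 4 + 0.2×(0−4) = 4 − 0.8 = 3.2 → 3
  B: 37 + 0.2×(0−37) = 37 − 7.4 = 29.6 → 30
rgb(34, 3, 30) = #22031e.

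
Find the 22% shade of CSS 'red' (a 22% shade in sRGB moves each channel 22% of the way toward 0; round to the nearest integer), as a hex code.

CSS red is rgb(255, 0, 0).
Lerp each channel 22% toward 0:
  R: 255 − 56.1 = 198.9 → 199
  G: 0 + 0 = 0 → 0
  B: 0 + 0.22×(0−0) = 0 + 0 = 0 → 0
rgb(199, 0, 0) = #C70000.

#C70000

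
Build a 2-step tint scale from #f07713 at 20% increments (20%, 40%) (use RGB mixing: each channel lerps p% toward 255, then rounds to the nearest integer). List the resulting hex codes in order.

#f07713 is rgb(240, 119, 19).
20%: (240 + 3 = 243→243, 119 + 27.2 = 146.2→146, 19 + 47.2 = 66.2→66) → #f39242
40%: (240 + 6 = 246→246, 119 + 54.4 = 173.4→173, 19 + 94.4 = 113.4→113) → #f6ad71

#f39242, #f6ad71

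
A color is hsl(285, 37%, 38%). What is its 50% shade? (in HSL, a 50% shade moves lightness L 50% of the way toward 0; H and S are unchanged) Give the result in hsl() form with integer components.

L moves 50% from 38 toward 0: 38 − 19 = 19 → 19.
H and S are unchanged.

hsl(285, 37%, 19%)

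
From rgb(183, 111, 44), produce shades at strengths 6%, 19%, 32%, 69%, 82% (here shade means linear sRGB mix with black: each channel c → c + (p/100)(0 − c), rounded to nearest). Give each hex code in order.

#ac6829, #945a24, #7c4b1e, #39220e, #211408

6%: (183 − 10.98 = 172.02→172, 111 − 6.66 = 104.34→104, 44 − 2.64 = 41.36→41) → #ac6829
19%: (183 − 34.77 = 148.23→148, 111 − 21.09 = 89.91→90, 44 − 8.36 = 35.64→36) → #945a24
32%: (183 − 58.56 = 124.44→124, 111 − 35.52 = 75.48→75, 44 − 14.08 = 29.92→30) → #7c4b1e
69%: (183 − 126.27 = 56.73→57, 111 − 76.59 = 34.41→34, 44 − 30.36 = 13.64→14) → #39220e
82%: (183 − 150.06 = 32.94→33, 111 − 91.02 = 19.98→20, 44 − 36.08 = 7.92→8) → #211408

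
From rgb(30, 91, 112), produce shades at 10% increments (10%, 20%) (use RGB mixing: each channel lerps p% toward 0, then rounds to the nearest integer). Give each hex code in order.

#1b5265, #18495a

10%: (30 − 3 = 27→27, 91 − 9.1 = 81.9→82, 112 − 11.2 = 100.8→101) → #1b5265
20%: (30 − 6 = 24→24, 91 − 18.2 = 72.8→73, 112 − 22.4 = 89.6→90) → #18495a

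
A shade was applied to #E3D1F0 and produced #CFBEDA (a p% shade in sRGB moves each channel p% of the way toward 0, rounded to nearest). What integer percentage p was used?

9%

#E3D1F0 is rgb(227, 209, 240); #CFBEDA is rgb(207, 190, 218).
On the B channel (widest range): 218 ≈ 240 + (p/100)(0 − 240), so p ≈ 100×(218 − 240)/(0 − 240) = -2200/-240 = 9.17.
p = 9 reproduces all three channels after rounding.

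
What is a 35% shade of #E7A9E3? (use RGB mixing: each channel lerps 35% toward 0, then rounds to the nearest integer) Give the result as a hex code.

#966E94

#E7A9E3 is rgb(231, 169, 227).
A 35% shade moves each channel 35% toward 0:
  R: 231 + 0.35×(0−231) = 231 − 80.85 = 150.15 → 150
  G: 169 + 0.35×(0−169) = 169 − 59.15 = 109.85 → 110
  B: 227 + 0.35×(0−227) = 227 − 79.45 = 147.55 → 148
rgb(150, 110, 148) = #966E94.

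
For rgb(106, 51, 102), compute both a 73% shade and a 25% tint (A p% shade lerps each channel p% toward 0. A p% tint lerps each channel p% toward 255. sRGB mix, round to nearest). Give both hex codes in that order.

73% shade:
  R: 106 + 0.73×(0−106) = 106 − 77.38 = 28.62 → 29
  G: 51 − 37.23 = 13.77 → 14
  B: 102 − 74.46 = 27.54 → 28
  → #1d0e1c
25% tint:
  R: 106 + 37.25 = 143.25 → 143
  G: 51 + 0.25×(255−51) = 51 + 51 = 102 → 102
  B: 102 + 38.25 = 140.25 → 140
  → #8f668c

#1d0e1c, #8f668c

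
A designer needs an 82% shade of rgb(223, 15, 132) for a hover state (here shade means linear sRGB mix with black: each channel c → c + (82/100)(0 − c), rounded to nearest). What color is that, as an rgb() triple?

rgb(40, 3, 24)

Per channel, c → c + 0.82(0 − c):
  R: 223 + 0.82×(0−223) = 223 − 182.86 = 40.14 → 40
  G: 15 − 12.3 = 2.7 → 3
  B: 132 + 0.82×(0−132) = 132 − 108.24 = 23.76 → 24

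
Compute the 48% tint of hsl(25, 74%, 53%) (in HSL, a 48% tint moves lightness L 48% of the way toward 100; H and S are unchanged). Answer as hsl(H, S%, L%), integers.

hsl(25, 74%, 76%)

L moves 48% from 53 toward 100: 53 + 22.56 = 75.56 → 76.
H and S are unchanged.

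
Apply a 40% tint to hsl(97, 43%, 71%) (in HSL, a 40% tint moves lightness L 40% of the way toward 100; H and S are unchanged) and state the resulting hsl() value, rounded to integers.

hsl(97, 43%, 83%)

L moves 40% from 71 toward 100: 71 + 11.6 = 82.6 → 83.
H and S are unchanged.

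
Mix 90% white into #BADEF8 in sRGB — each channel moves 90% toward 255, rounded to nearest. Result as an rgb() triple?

rgb(248, 252, 254)

#BADEF8 is rgb(186, 222, 248).
A 90% tint moves each channel 90% toward 255:
  R: 186 + 0.9×(255−186) = 186 + 62.1 = 248.1 → 248
  G: 222 + 0.9×(255−222) = 222 + 29.7 = 251.7 → 252
  B: 248 + 6.3 = 254.3 → 254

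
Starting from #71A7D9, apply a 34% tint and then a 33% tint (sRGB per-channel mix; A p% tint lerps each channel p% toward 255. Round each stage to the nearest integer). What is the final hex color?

#C0D8EE

#71A7D9 is rgb(113, 167, 217).
Per channel, c → c + 0.34(255 − c):
  R: 113 + 0.34×(255−113) = 113 + 48.28 = 161.28 → 161
  G: 167 + 0.34×(255−167) = 167 + 29.92 = 196.92 → 197
  B: 217 + 12.92 = 229.92 → 230
After the tint: rgb(161, 197, 230) = #A1C5E6.
A 33% tint moves each channel 33% toward 255:
  R: 161 + 0.33×(255−161) = 161 + 31.02 = 192.02 → 192
  G: 197 + 0.33×(255−197) = 197 + 19.14 = 216.14 → 216
  B: 230 + 0.33×(255−230) = 230 + 8.25 = 238.25 → 238
rgb(192, 216, 238) = #C0D8EE.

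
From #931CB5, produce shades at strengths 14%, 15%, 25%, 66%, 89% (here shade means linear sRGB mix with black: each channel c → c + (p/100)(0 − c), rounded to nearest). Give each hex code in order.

#931CB5 is rgb(147, 28, 181).
14%: (147 − 20.58 = 126.42→126, 28 − 3.92 = 24.08→24, 181 − 25.34 = 155.66→156) → #7E189C
15%: (147 − 22.05 = 124.95→125, 28 − 4.2 = 23.8→24, 181 − 27.15 = 153.85→154) → #7D189A
25%: (147 − 36.75 = 110.25→110, 28 − 7 = 21→21, 181 − 45.25 = 135.75→136) → #6E1588
66%: (147 − 97.02 = 49.98→50, 28 − 18.48 = 9.52→10, 181 − 119.46 = 61.54→62) → #320A3E
89%: (147 − 130.83 = 16.17→16, 28 − 24.92 = 3.08→3, 181 − 161.09 = 19.91→20) → #100314

#7E189C, #7D189A, #6E1588, #320A3E, #100314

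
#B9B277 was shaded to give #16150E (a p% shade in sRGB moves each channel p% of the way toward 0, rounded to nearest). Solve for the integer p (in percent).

#B9B277 is rgb(185, 178, 119); #16150E is rgb(22, 21, 14).
On the R channel (widest range): 22 ≈ 185 + (p/100)(0 − 185), so p ≈ 100×(22 − 185)/(0 − 185) = -16300/-185 = 88.11.
p = 88 reproduces all three channels after rounding.

88%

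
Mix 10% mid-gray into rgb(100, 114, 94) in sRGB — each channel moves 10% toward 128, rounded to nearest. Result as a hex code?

A 10% tone moves each channel 10% toward 128:
  R: 100 + 0.1×(128−100) = 100 + 2.8 = 102.8 → 103
  G: 114 + 1.4 = 115.4 → 115
  B: 94 + 0.1×(128−94) = 94 + 3.4 = 97.4 → 97
rgb(103, 115, 97) = #677361.

#677361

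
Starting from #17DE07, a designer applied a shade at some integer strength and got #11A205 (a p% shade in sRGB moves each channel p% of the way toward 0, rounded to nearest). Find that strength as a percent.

27%

#17DE07 is rgb(23, 222, 7); #11A205 is rgb(17, 162, 5).
On the G channel (widest range): 162 ≈ 222 + (p/100)(0 − 222), so p ≈ 100×(162 − 222)/(0 − 222) = -6000/-222 = 27.03.
p = 27 reproduces all three channels after rounding.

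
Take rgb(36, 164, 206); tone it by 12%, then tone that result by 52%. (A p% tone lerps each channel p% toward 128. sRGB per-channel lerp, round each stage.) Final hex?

#598FA1

Lerp each channel 12% toward 128:
  R: 36 + 11.04 = 47.04 → 47
  G: 164 − 4.32 = 159.68 → 160
  B: 206 + 0.12×(128−206) = 206 − 9.36 = 196.64 → 197
After the tone: rgb(47, 160, 197) = #2FA0C5.
Per channel, c → c + 0.52(128 − c):
  R: 47 + 0.52×(128−47) = 47 + 42.12 = 89.12 → 89
  G: 160 + 0.52×(128−160) = 160 − 16.64 = 143.36 → 143
  B: 197 + 0.52×(128−197) = 197 − 35.88 = 161.12 → 161
rgb(89, 143, 161) = #598FA1.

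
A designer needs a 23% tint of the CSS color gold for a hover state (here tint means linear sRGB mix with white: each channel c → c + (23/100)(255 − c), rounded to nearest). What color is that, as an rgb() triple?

rgb(255, 224, 59)

CSS gold is rgb(255, 215, 0).
Per channel, c → c + 0.23(255 − c):
  R: 255 + 0.23×(255−255) = 255 + 0 = 255 → 255
  G: 215 + 0.23×(255−215) = 215 + 9.2 = 224.2 → 224
  B: 0 + 58.65 = 58.65 → 59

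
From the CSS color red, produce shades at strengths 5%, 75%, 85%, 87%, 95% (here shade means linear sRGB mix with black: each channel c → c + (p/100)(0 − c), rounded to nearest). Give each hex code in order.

CSS red is rgb(255, 0, 0).
5%: (255 − 12.75 = 242.25→242, 0→0, 0→0) → #f20000
75%: (255 − 191.25 = 63.75→64, 0→0, 0→0) → #400000
85%: (255 − 216.75 = 38.25→38, 0→0, 0→0) → #260000
87%: (255 − 221.85 = 33.15→33, 0→0, 0→0) → #210000
95%: (255 − 242.25 = 12.75→13, 0→0, 0→0) → #0d0000

#f20000, #400000, #260000, #210000, #0d0000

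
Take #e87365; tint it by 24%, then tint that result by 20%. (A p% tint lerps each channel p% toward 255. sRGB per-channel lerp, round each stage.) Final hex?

#f1aaa1

#e87365 is rgb(232, 115, 101).
Lerp each channel 24% toward 255:
  R: 232 + 0.24×(255−232) = 232 + 5.52 = 237.52 → 238
  G: 115 + 0.24×(255−115) = 115 + 33.6 = 148.6 → 149
  B: 101 + 36.96 = 137.96 → 138
After the tint: rgb(238, 149, 138) = #ee958a.
Per channel, c → c + 0.2(255 − c):
  R: 238 + 0.2×(255−238) = 238 + 3.4 = 241.4 → 241
  G: 149 + 0.2×(255−149) = 149 + 21.2 = 170.2 → 170
  B: 138 + 23.4 = 161.4 → 161
rgb(241, 170, 161) = #f1aaa1.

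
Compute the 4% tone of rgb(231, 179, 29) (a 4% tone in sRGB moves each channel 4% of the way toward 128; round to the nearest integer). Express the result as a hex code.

#E3B121

Lerp each channel 4% toward 128:
  R: 231 − 4.12 = 226.88 → 227
  G: 179 + 0.04×(128−179) = 179 − 2.04 = 176.96 → 177
  B: 29 + 3.96 = 32.96 → 33
rgb(227, 177, 33) = #E3B121.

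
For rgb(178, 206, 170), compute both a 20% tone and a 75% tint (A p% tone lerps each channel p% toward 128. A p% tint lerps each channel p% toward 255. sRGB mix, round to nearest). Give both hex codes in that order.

20% tone:
  R: 178 + 0.2×(128−178) = 178 − 10 = 168 → 168
  G: 206 − 15.6 = 190.4 → 190
  B: 170 − 8.4 = 161.6 → 162
  → #a8bea2
75% tint:
  R: 178 + 0.75×(255−178) = 178 + 57.75 = 235.75 → 236
  G: 206 + 36.75 = 242.75 → 243
  B: 170 + 0.75×(255−170) = 170 + 63.75 = 233.75 → 234
  → #ecf3ea

#a8bea2, #ecf3ea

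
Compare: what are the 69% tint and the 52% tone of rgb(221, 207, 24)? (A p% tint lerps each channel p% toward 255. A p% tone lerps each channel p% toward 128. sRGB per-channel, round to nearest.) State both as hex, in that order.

69% tint:
  R: 221 + 0.69×(255−221) = 221 + 23.46 = 244.46 → 244
  G: 207 + 33.12 = 240.12 → 240
  B: 24 + 0.69×(255−24) = 24 + 159.39 = 183.39 → 183
  → #F4F0B7
52% tone:
  R: 221 − 48.36 = 172.64 → 173
  G: 207 + 0.52×(128−207) = 207 − 41.08 = 165.92 → 166
  B: 24 + 54.08 = 78.08 → 78
  → #ADA64E

#F4F0B7, #ADA64E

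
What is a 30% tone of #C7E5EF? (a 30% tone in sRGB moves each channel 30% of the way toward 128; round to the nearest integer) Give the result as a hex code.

#B2C7CE

#C7E5EF is rgb(199, 229, 239).
Lerp each channel 30% toward 128:
  R: 199 − 21.3 = 177.7 → 178
  G: 229 + 0.3×(128−229) = 229 − 30.3 = 198.7 → 199
  B: 239 + 0.3×(128−239) = 239 − 33.3 = 205.7 → 206
rgb(178, 199, 206) = #B2C7CE.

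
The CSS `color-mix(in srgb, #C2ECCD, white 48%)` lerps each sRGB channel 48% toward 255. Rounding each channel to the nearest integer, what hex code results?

#C2ECCD is rgb(194, 236, 205).
Per channel, c → c + 0.48(255 − c):
  R: 194 + 0.48×(255−194) = 194 + 29.28 = 223.28 → 223
  G: 236 + 0.48×(255−236) = 236 + 9.12 = 245.12 → 245
  B: 205 + 24 = 229 → 229
rgb(223, 245, 229) = #DFF5E5.

#DFF5E5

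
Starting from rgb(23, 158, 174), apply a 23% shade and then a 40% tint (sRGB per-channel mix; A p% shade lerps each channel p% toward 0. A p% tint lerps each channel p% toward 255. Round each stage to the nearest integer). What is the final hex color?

#71afb6

A 23% shade moves each channel 23% toward 0:
  R: 23 + 0.23×(0−23) = 23 − 5.29 = 17.71 → 18
  G: 158 − 36.34 = 121.66 → 122
  B: 174 − 40.02 = 133.98 → 134
After the shade: rgb(18, 122, 134) = #127a86.
Lerp each channel 40% toward 255:
  R: 18 + 0.4×(255−18) = 18 + 94.8 = 112.8 → 113
  G: 122 + 0.4×(255−122) = 122 + 53.2 = 175.2 → 175
  B: 134 + 48.4 = 182.4 → 182
rgb(113, 175, 182) = #71afb6.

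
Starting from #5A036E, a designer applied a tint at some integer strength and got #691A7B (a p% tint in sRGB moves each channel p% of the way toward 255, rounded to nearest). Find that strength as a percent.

9%

#5A036E is rgb(90, 3, 110); #691A7B is rgb(105, 26, 123).
On the G channel (widest range): 26 ≈ 3 + (p/100)(255 − 3), so p ≈ 100×(26 − 3)/(255 − 3) = 2300/252 = 9.13.
p = 9 reproduces all three channels after rounding.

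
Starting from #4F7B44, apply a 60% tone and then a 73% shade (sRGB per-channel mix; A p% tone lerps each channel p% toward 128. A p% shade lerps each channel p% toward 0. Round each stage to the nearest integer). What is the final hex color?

#1D221C

#4F7B44 is rgb(79, 123, 68).
A 60% tone moves each channel 60% toward 128:
  R: 79 + 0.6×(128−79) = 79 + 29.4 = 108.4 → 108
  G: 123 + 0.6×(128−123) = 123 + 3 = 126 → 126
  B: 68 + 36 = 104 → 104
After the tone: rgb(108, 126, 104) = #6C7E68.
Lerp each channel 73% toward 0:
  R: 108 + 0.73×(0−108) = 108 − 78.84 = 29.16 → 29
  G: 126 + 0.73×(0−126) = 126 − 91.98 = 34.02 → 34
  B: 104 − 75.92 = 28.08 → 28
rgb(29, 34, 28) = #1D221C.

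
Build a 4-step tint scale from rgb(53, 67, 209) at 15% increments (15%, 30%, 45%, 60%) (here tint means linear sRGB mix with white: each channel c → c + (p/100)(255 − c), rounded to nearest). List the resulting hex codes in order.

#535fd8, #727bdf, #9098e6, #aeb4ed

15%: (53 + 30.3 = 83.3→83, 67 + 28.2 = 95.2→95, 209 + 6.9 = 215.9→216) → #535fd8
30%: (53 + 60.6 = 113.6→114, 67 + 56.4 = 123.4→123, 209 + 13.8 = 222.8→223) → #727bdf
45%: (53 + 90.9 = 143.9→144, 67 + 84.6 = 151.6→152, 209 + 20.7 = 229.7→230) → #9098e6
60%: (53 + 121.2 = 174.2→174, 67 + 112.8 = 179.8→180, 209 + 27.6 = 236.6→237) → #aeb4ed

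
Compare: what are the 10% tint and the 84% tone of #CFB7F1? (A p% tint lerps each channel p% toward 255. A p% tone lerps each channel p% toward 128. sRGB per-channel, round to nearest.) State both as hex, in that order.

#CFB7F1 is rgb(207, 183, 241).
10% tint:
  R: 207 + 4.8 = 211.8 → 212
  G: 183 + 0.1×(255−183) = 183 + 7.2 = 190.2 → 190
  B: 241 + 0.1×(255−241) = 241 + 1.4 = 242.4 → 242
  → #D4BEF2
84% tone:
  R: 207 − 66.36 = 140.64 → 141
  G: 183 + 0.84×(128−183) = 183 − 46.2 = 136.8 → 137
  B: 241 − 94.92 = 146.08 → 146
  → #8D8992

#D4BEF2, #8D8992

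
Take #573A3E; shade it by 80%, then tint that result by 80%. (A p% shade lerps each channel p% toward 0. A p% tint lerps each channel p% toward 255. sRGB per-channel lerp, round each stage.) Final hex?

#573A3E is rgb(87, 58, 62).
Lerp each channel 80% toward 0:
  R: 87 + 0.8×(0−87) = 87 − 69.6 = 17.4 → 17
  G: 58 − 46.4 = 11.6 → 12
  B: 62 + 0.8×(0−62) = 62 − 49.6 = 12.4 → 12
After the shade: rgb(17, 12, 12) = #110C0C.
An 80% tint moves each channel 80% toward 255:
  R: 17 + 190.4 = 207.4 → 207
  G: 12 + 0.8×(255−12) = 12 + 194.4 = 206.4 → 206
  B: 12 + 194.4 = 206.4 → 206
rgb(207, 206, 206) = #CFCECE.

#CFCECE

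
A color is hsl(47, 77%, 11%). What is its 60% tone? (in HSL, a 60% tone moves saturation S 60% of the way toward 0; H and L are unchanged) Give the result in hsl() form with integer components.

S moves 60% from 77 toward 0: 77 − 46.2 = 30.8 → 31.
H and L are unchanged.

hsl(47, 31%, 11%)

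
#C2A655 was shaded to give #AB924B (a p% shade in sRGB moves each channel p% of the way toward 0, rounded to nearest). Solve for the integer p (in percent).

#C2A655 is rgb(194, 166, 85); #AB924B is rgb(171, 146, 75).
On the R channel (widest range): 171 ≈ 194 + (p/100)(0 − 194), so p ≈ 100×(171 − 194)/(0 − 194) = -2300/-194 = 11.86.
p = 12 reproduces all three channels after rounding.

12%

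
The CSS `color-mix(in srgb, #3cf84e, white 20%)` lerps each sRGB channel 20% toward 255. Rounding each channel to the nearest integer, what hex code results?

#63f971

#3cf84e is rgb(60, 248, 78).
Lerp each channel 20% toward 255:
  R: 60 + 0.2×(255−60) = 60 + 39 = 99 → 99
  G: 248 + 0.2×(255−248) = 248 + 1.4 = 249.4 → 249
  B: 78 + 35.4 = 113.4 → 113
rgb(99, 249, 113) = #63f971.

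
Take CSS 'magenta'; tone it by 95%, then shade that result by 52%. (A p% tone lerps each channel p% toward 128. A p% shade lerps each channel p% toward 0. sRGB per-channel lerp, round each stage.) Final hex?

CSS magenta is rgb(255, 0, 255).
Lerp each channel 95% toward 128:
  R: 255 + 0.95×(128−255) = 255 − 120.65 = 134.35 → 134
  G: 0 + 0.95×(128−0) = 0 + 121.6 = 121.6 → 122
  B: 255 − 120.65 = 134.35 → 134
After the tone: rgb(134, 122, 134) = #867a86.
Per channel, c → c + 0.52(0 − c):
  R: 134 − 69.68 = 64.32 → 64
  G: 122 + 0.52×(0−122) = 122 − 63.44 = 58.56 → 59
  B: 134 − 69.68 = 64.32 → 64
rgb(64, 59, 64) = #403b40.

#403b40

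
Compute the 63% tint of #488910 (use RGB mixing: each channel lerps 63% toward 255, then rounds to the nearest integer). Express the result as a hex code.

#488910 is rgb(72, 137, 16).
A 63% tint moves each channel 63% toward 255:
  R: 72 + 115.29 = 187.29 → 187
  G: 137 + 74.34 = 211.34 → 211
  B: 16 + 0.63×(255−16) = 16 + 150.57 = 166.57 → 167
rgb(187, 211, 167) = #bbd3a7.

#bbd3a7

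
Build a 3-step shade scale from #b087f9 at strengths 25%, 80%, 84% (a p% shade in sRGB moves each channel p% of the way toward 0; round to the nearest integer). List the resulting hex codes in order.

#8465bb, #231b32, #1c1628

#b087f9 is rgb(176, 135, 249).
25%: (176 − 44 = 132→132, 135 − 33.75 = 101.25→101, 249 − 62.25 = 186.75→187) → #8465bb
80%: (176 − 140.8 = 35.2→35, 135 − 108 = 27→27, 249 − 199.2 = 49.8→50) → #231b32
84%: (176 − 147.84 = 28.16→28, 135 − 113.4 = 21.6→22, 249 − 209.16 = 39.84→40) → #1c1628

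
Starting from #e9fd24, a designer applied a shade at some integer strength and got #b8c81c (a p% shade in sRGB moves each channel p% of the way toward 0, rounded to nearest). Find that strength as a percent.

#e9fd24 is rgb(233, 253, 36); #b8c81c is rgb(184, 200, 28).
On the G channel (widest range): 200 ≈ 253 + (p/100)(0 − 253), so p ≈ 100×(200 − 253)/(0 − 253) = -5300/-253 = 20.95.
p = 21 reproduces all three channels after rounding.

21%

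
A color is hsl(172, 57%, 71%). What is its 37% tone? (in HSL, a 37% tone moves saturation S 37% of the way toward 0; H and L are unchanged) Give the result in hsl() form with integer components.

S moves 37% from 57 toward 0: 57 − 21.09 = 35.91 → 36.
H and L are unchanged.

hsl(172, 36%, 71%)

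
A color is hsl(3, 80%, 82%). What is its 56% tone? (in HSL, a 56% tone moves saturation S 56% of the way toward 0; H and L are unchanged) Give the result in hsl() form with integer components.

hsl(3, 35%, 82%)

S moves 56% from 80 toward 0: 80 − 44.8 = 35.2 → 35.
H and L are unchanged.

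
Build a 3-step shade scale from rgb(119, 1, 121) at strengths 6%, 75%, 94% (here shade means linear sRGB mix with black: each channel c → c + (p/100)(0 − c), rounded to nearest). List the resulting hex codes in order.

#700172, #1e001e, #070007

6%: (119 − 7.14 = 111.86→112, 1→1, 121 − 7.26 = 113.74→114) → #700172
75%: (119 − 89.25 = 29.75→30, 1 − 0.75 = 0.25→0, 121 − 90.75 = 30.25→30) → #1e001e
94%: (119 − 111.86 = 7.14→7, 1 − 0.94 = 0.06→0, 121 − 113.74 = 7.26→7) → #070007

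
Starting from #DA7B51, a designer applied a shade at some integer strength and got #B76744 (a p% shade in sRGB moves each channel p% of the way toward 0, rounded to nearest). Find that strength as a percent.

#DA7B51 is rgb(218, 123, 81); #B76744 is rgb(183, 103, 68).
On the R channel (widest range): 183 ≈ 218 + (p/100)(0 − 218), so p ≈ 100×(183 − 218)/(0 − 218) = -3500/-218 = 16.06.
p = 16 reproduces all three channels after rounding.

16%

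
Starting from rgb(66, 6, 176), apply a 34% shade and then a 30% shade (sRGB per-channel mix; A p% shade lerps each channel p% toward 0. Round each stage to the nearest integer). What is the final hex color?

Per channel, c → c + 0.34(0 − c):
  R: 66 + 0.34×(0−66) = 66 − 22.44 = 43.56 → 44
  G: 6 − 2.04 = 3.96 → 4
  B: 176 + 0.34×(0−176) = 176 − 59.84 = 116.16 → 116
After the shade: rgb(44, 4, 116) = #2C0474.
Lerp each channel 30% toward 0:
  R: 44 + 0.3×(0−44) = 44 − 13.2 = 30.8 → 31
  G: 4 + 0.3×(0−4) = 4 − 1.2 = 2.8 → 3
  B: 116 + 0.3×(0−116) = 116 − 34.8 = 81.2 → 81
rgb(31, 3, 81) = #1F0351.

#1F0351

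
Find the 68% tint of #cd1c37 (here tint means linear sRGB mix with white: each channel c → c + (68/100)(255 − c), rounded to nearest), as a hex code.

#cd1c37 is rgb(205, 28, 55).
Per channel, c → c + 0.68(255 − c):
  R: 205 + 34 = 239 → 239
  G: 28 + 154.36 = 182.36 → 182
  B: 55 + 0.68×(255−55) = 55 + 136 = 191 → 191
rgb(239, 182, 191) = #efb6bf.

#efb6bf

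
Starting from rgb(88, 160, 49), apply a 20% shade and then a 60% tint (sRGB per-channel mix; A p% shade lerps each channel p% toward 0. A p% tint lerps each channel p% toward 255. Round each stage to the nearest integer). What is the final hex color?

Lerp each channel 20% toward 0:
  R: 88 − 17.6 = 70.4 → 70
  G: 160 − 32 = 128 → 128
  B: 49 − 9.8 = 39.2 → 39
After the shade: rgb(70, 128, 39) = #468027.
Lerp each channel 60% toward 255:
  R: 70 + 0.6×(255−70) = 70 + 111 = 181 → 181
  G: 128 + 0.6×(255−128) = 128 + 76.2 = 204.2 → 204
  B: 39 + 129.6 = 168.6 → 169
rgb(181, 204, 169) = #B5CCA9.

#B5CCA9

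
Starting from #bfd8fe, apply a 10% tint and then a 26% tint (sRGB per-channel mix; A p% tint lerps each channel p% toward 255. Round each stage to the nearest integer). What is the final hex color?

#bfd8fe is rgb(191, 216, 254).
Lerp each channel 10% toward 255:
  R: 191 + 0.1×(255−191) = 191 + 6.4 = 197.4 → 197
  G: 216 + 0.1×(255−216) = 216 + 3.9 = 219.9 → 220
  B: 254 + 0.1 = 254.1 → 254
After the tint: rgb(197, 220, 254) = #c5dcfe.
Per channel, c → c + 0.26(255 − c):
  R: 197 + 15.08 = 212.08 → 212
  G: 220 + 0.26×(255−220) = 220 + 9.1 = 229.1 → 229
  B: 254 + 0.26 = 254.26 → 254
rgb(212, 229, 254) = #d4e5fe.

#d4e5fe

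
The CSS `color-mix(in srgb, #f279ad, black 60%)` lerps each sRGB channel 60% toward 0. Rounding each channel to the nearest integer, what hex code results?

#613045

#f279ad is rgb(242, 121, 173).
Per channel, c → c + 0.6(0 − c):
  R: 242 − 145.2 = 96.8 → 97
  G: 121 − 72.6 = 48.4 → 48
  B: 173 − 103.8 = 69.2 → 69
rgb(97, 48, 69) = #613045.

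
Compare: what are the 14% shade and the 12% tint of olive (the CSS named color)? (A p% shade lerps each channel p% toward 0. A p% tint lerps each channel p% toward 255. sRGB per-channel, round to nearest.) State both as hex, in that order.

#6E6E00, #8F8F1F

CSS olive is rgb(128, 128, 0).
14% shade:
  R: 128 + 0.14×(0−128) = 128 − 17.92 = 110.08 → 110
  G: 128 − 17.92 = 110.08 → 110
  B: 0 + 0.14×(0−0) = 0 + 0 = 0 → 0
  → #6E6E00
12% tint:
  R: 128 + 15.24 = 143.24 → 143
  G: 128 + 15.24 = 143.24 → 143
  B: 0 + 0.12×(255−0) = 0 + 30.6 = 30.6 → 31
  → #8F8F1F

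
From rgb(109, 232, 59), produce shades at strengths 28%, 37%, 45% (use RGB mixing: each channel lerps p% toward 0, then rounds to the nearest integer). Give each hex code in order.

#4ea72a, #459225, #3c8020

28%: (109 − 30.52 = 78.48→78, 232 − 64.96 = 167.04→167, 59 − 16.52 = 42.48→42) → #4ea72a
37%: (109 − 40.33 = 68.67→69, 232 − 85.84 = 146.16→146, 59 − 21.83 = 37.17→37) → #459225
45%: (109 − 49.05 = 59.95→60, 232 − 104.4 = 127.6→128, 59 − 26.55 = 32.45→32) → #3c8020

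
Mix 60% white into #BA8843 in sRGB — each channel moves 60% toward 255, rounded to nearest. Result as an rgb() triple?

#BA8843 is rgb(186, 136, 67).
Lerp each channel 60% toward 255:
  R: 186 + 0.6×(255−186) = 186 + 41.4 = 227.4 → 227
  G: 136 + 0.6×(255−136) = 136 + 71.4 = 207.4 → 207
  B: 67 + 112.8 = 179.8 → 180

rgb(227, 207, 180)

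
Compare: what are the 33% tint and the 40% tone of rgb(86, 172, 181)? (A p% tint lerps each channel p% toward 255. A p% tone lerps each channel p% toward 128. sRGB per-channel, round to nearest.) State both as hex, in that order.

#8EC7CD, #679AA0

33% tint:
  R: 86 + 0.33×(255−86) = 86 + 55.77 = 141.77 → 142
  G: 172 + 0.33×(255−172) = 172 + 27.39 = 199.39 → 199
  B: 181 + 0.33×(255−181) = 181 + 24.42 = 205.42 → 205
  → #8EC7CD
40% tone:
  R: 86 + 0.4×(128−86) = 86 + 16.8 = 102.8 → 103
  G: 172 − 17.6 = 154.4 → 154
  B: 181 − 21.2 = 159.8 → 160
  → #679AA0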